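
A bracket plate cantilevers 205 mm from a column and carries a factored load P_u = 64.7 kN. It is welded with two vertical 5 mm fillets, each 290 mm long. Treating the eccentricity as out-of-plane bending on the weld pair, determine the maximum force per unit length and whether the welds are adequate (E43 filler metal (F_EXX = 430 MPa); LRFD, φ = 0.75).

f_max ≈ 486 N/mm; adequate

L_w = 2 × 290 = 580 mm; section modulus (unit throat) S = 2 × L²/6 = 28030 mm².
Direct shear f_v = P/L_w = 64.7×10³/580 = 111.6 N/mm.
Moment M = P × e = 64.7×10³ × 205 = 13264000 N·mm; bending f_b = M/S = 473.1 N/mm.
f_max = √(f_v² + f_b²) = √(111.6² + 473.1²) = 486.1 N/mm.
φr_n = 0.75 × 0.6 × 430 × (0.707 × 5) = 684 N/mm → adequate.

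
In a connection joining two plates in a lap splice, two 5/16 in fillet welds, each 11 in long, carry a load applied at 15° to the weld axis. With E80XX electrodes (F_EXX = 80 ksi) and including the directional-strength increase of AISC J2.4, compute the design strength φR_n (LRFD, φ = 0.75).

t_e = 0.707 × 0.3125 = 0.2209 in; A_we = 0.2209 × 22 = 4.861 in².
Directional factor: 1.0 + 0.5 sin^1.5(15°) = 1.066.
F_nw = 0.6 × 80 × 1.066 = 51.16 ksi.
φR_n = 0.75 × 51.16 × 4.861 = 186.5 kip.

φR_n ≈ 187 kip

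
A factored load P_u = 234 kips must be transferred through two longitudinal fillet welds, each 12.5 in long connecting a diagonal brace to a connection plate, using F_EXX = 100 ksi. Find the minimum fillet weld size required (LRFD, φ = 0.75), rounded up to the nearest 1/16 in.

w = 5/16 in

Total weld length L = 25 in.
Required throat t_e = P_u / (φ × 0.6 F_EXX × L) = 234 / (0.75 × 0.6 × 100 × 25) = 0.208 in.
Required leg w = t_e / 0.707 = 0.2942 in → use 5/16 in.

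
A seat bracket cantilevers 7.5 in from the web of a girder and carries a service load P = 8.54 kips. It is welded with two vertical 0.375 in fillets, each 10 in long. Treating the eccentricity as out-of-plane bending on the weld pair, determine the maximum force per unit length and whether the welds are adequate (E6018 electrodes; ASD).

f_max ≈ 1.97 kip/in; adequate

E60XX → F_EXX = 60 ksi.
L_w = 2 × 10 = 20 in; section modulus (unit throat) S = 2 × L²/6 = 33.33 in².
Direct shear f_v = P/L_w = 8.54/20 = 0.427 kip/in.
Moment M = P × e = 8.54 × 7.5 = 64.05 kip·in; bending f_b = M/S = 1.921 kip/in.
f_max = √(f_v² + f_b²) = √(0.427² + 1.921²) = 1.968 kip/in.
r_n/Ω = (1/2.0) × 0.6 × 60 × (0.707 × 0.375) = 4.772 kip/in → adequate.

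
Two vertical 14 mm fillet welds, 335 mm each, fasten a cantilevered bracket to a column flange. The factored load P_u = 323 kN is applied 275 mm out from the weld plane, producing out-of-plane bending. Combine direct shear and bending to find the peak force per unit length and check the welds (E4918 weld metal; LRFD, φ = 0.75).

f_max ≈ 2420 N/mm; NOT adequate

E49XX → F_EXX = 490 MPa.
L_w = 2 × 335 = 670 mm; section modulus (unit throat) S = 2 × L²/6 = 37410 mm².
Direct shear f_v = P/L_w = 323×10³/670 = 482.1 N/mm.
Moment M = P × e = 323×10³ × 275 = 88825000 N·mm; bending f_b = M/S = 2374 N/mm.
f_max = √(f_v² + f_b²) = √(482.1² + 2374²) = 2423 N/mm.
φr_n = 0.75 × 0.6 × 490 × (0.707 × 14) = 2183 N/mm → NOT adequate.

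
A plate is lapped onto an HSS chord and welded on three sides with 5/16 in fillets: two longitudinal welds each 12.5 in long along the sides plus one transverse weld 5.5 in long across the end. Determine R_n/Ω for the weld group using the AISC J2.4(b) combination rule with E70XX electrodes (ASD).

R_n/Ω ≈ 142 kip

E70XX → F_EXX = 70 ksi.
t_e = 0.707 × 0.3125 = 0.2209 in.
R_nwl = 0.6 × 70 × 0.2209 × 25 = 232 kip (longitudinal, 2 welds).
R_nwt = 0.6 × 70 × 0.2209 × 5.5 = 51.04 kip (transverse, base value).
(i) R_nwl + R_nwt = 283 kip; (ii) 0.85 R_nwl + 1.5 R_nwt = 273.7 kip.
R_n = max = 283 kip [governs: (i)]; R_n/Ω = 141.5 kip.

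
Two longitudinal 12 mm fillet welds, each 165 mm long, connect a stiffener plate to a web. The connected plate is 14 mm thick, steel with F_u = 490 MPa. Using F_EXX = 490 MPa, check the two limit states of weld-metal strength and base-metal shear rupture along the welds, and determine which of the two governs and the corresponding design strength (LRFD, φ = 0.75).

t_e = 0.707 × 12 = 8.484 mm; L = 330 mm.
Weld metal: φR_n = 0.75 × 0.6 × 490 × 8.484 × 330 × 10⁻³ = 617.3 kN.
Base metal (shear rupture): φR_n = 0.75 × 0.6 × 490 × 14 × 330 × 10⁻³ = 1019 kN.
Governing: weld metal.

φR_n ≈ 617 kN (weld metal governs)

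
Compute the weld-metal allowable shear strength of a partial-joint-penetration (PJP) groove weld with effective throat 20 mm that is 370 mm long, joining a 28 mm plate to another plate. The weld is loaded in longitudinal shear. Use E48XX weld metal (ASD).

R_n/Ω ≈ 1070 kN

E48XX → F_EXX = 480 MPa.
Effective throat (given) t_e = 20 mm.
A_we = 20 × 370 = 7400 mm².
F_nw = 0.6 F_EXX = 288 MPa.
R_n/Ω = (288 × 7400) / 2.0 × 10⁻³ = 1066 kN.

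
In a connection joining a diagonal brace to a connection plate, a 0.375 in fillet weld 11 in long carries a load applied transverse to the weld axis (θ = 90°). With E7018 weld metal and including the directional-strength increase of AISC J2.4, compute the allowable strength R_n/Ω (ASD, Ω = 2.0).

R_n/Ω ≈ 91.9 kips

E70XX → F_EXX = 70 ksi.
t_e = 0.707 × 0.375 = 0.2651 in; A_we = 0.2651 × 11 = 2.916 in².
Directional factor: 1.0 + 0.5 sin^1.5(90°) = 1.5.
F_nw = 0.6 × 70 × 1.5 = 63 ksi.
R_n/Ω = (63 × 2.916) / 2.0 = 91.87 kips.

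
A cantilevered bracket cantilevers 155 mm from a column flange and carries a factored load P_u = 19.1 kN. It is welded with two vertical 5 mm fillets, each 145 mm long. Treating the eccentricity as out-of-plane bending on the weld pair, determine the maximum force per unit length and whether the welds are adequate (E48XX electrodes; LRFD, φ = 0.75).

E48XX → F_EXX = 480 MPa.
L_w = 2 × 145 = 290 mm; section modulus (unit throat) S = 2 × L²/6 = 7008 mm².
Direct shear f_v = P/L_w = 19.1×10³/290 = 65.86 N/mm.
Moment M = P × e = 19.1×10³ × 155 = 2960500 N·mm; bending f_b = M/S = 422.4 N/mm.
f_max = √(f_v² + f_b²) = √(65.86² + 422.4²) = 427.5 N/mm.
φr_n = 0.75 × 0.6 × 480 × (0.707 × 5) = 763.6 N/mm → adequate.

f_max ≈ 428 N/mm; adequate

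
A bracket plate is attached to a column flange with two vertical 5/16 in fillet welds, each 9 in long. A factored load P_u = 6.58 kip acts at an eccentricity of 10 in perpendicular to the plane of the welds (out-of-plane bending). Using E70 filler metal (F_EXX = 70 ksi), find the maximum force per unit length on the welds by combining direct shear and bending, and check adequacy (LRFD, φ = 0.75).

L_w = 2 × 9 = 18 in; section modulus (unit throat) S = 2 × L²/6 = 27 in².
Direct shear f_v = P/L_w = 6.58/18 = 0.3656 kip/in.
Moment M = P × e = 6.58 × 10 = 65.8 kip·in; bending f_b = M/S = 2.437 kip/in.
f_max = √(f_v² + f_b²) = √(0.3656² + 2.437²) = 2.464 kip/in.
φr_n = 0.75 × 0.6 × 70 × (0.707 × 0.3125) = 6.96 kip/in → adequate.

f_max ≈ 2.46 kip/in; adequate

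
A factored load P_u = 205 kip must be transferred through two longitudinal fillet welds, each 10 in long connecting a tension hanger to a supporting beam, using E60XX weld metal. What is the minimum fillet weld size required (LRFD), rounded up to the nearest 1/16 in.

E60XX → F_EXX = 60 ksi.
Total weld length L = 20 in.
Required throat t_e = P_u / (φ × 0.6 F_EXX × L) = 205 / (0.75 × 0.6 × 60 × 20) = 0.3796 in.
Required leg w = t_e / 0.707 = 0.537 in → use 9/16 in.

w = 9/16 in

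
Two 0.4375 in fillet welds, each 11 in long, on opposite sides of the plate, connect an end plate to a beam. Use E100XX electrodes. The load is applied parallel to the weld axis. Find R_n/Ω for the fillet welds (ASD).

R_n/Ω ≈ 204 kips

E100XX → F_EXX = 100 ksi.
Effective throat t_e = 0.707 × 0.4375 = 0.3093 in.
Total length L = 22 in; A_we = 0.3093 × 22 = 6.805 in².
F_nw = 0.6 F_EXX = 0.6 × 100 = 60 ksi.
R_n = 60 × 6.805 = 408.3 kips; R_n/Ω = 408.3/2.0 = 204.1 kips.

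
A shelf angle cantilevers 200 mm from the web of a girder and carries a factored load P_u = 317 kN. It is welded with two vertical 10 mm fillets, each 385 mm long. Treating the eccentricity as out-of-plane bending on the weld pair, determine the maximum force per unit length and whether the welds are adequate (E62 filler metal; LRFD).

E62XX → F_EXX = 620 MPa.
L_w = 2 × 385 = 770 mm; section modulus (unit throat) S = 2 × L²/6 = 49410 mm².
Direct shear f_v = P/L_w = 317×10³/770 = 411.7 N/mm.
Moment M = P × e = 317×10³ × 200 = 63400000 N·mm; bending f_b = M/S = 1283 N/mm.
f_max = √(f_v² + f_b²) = √(411.7² + 1283²) = 1348 N/mm.
φr_n = 0.75 × 0.6 × 620 × (0.707 × 10) = 1973 N/mm → adequate.

f_max ≈ 1350 N/mm; adequate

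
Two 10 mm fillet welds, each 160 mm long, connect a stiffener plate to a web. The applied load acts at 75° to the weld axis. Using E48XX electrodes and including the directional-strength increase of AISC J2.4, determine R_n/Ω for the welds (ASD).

R_n/Ω ≈ 480 kN

E48XX → F_EXX = 480 MPa.
t_e = 0.707 × 10 = 7.07 mm; A_we = 7.07 × 320 = 2262 mm².
Directional factor: 1.0 + 0.5 sin^1.5(75°) = 1.475.
F_nw = 0.6 × 480 × 1.475 = 424.7 MPa.
R_n/Ω = (424.7 × 2262) / 2.0 × 10⁻³ = 480.4 kN.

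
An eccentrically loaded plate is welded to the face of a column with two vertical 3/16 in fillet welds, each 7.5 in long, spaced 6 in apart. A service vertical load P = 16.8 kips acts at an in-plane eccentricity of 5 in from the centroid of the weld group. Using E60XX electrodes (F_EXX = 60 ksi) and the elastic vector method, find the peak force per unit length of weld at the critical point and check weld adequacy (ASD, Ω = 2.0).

Total weld length L_w = 15 in. Treat welds as unit-width lines.
Polar moment about centroid: J = 2[d³/12 + d(b/2)²] = 2[7.5³/12 + 7.5×3²] = 205.3 in³.
Direct shear f_v = P/L_w = 16.8 / 15 = 1.12 kip/in (vertical).
Torsion M = P·e = 16.8 × 5 = 84 kip·in.
Critical point at (x, y) = (3, 3.75) from centroid. f_tx = M·y/J = 1.534 kip/in; f_ty = M·x/J = 1.227 kip/in.
Resultant f_max = √[f_tx² + (f_v + f_ty)²] = √[1.534² + (1.12 + 1.227)²] = 2.804 kip/in.
Capacity per unit length: r_n/Ω = (1/2.0) × 0.6 × 60 × (0.707 × 0.1875) = 2.386 kip/in.
2.804 > 2.386 → NOT adequate.

f_max ≈ 2.8 kip/in; NOT adequate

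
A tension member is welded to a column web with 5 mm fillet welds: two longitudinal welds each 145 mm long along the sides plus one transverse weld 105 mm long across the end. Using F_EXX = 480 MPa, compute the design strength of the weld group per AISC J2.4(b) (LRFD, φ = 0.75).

φR_n ≈ 308 kN

t_e = 0.707 × 5 = 3.535 mm.
R_nwl = 0.6 × 480 × 3.535 × 290 × 10⁻³ = 295.2 kN (longitudinal, 2 welds).
R_nwt = 0.6 × 480 × 3.535 × 105 × 10⁻³ = 106.9 kN (transverse, base value).
(i) R_nwl + R_nwt = 402.1 kN; (ii) 0.85 R_nwl + 1.5 R_nwt = 411.3 kN.
R_n = max = 411.3 kN [governs: (ii)]; φR_n = 308.5 kN.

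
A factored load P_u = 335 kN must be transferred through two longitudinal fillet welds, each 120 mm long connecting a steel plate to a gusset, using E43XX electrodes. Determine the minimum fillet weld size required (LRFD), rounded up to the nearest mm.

E43XX → F_EXX = 430 MPa.
Total weld length L = 240 mm.
Required throat t_e = P_u / (φ × 0.6 F_EXX × L) = 335 / (0.75 × 0.6 × 430 × 240 × 10⁻³) = 7.214 mm.
Required leg w = t_e / 0.707 = 10.2 mm → use 11 mm.

w = 11 mm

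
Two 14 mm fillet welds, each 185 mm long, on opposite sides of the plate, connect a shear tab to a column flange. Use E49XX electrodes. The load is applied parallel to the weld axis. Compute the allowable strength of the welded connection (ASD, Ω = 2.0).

E49XX → F_EXX = 490 MPa.
Effective throat t_e = 0.707 × 14 = 9.898 mm.
Total length L = 370 mm; A_we = 9.898 × 370 = 3662 mm².
F_nw = 0.6 F_EXX = 0.6 × 490 = 294 MPa.
R_n = 294 × 3662 × 10⁻³ = 1077 kN; R_n/Ω = 1077/2.0 = 538.4 kN.

R_n/Ω ≈ 538 kN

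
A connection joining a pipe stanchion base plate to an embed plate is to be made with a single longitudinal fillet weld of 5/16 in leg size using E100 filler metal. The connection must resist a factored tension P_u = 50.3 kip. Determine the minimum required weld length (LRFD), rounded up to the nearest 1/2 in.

E100XX → F_EXX = 100 ksi.
Throat t_e = 0.707 × 0.3125 = 0.2209 in.
φr_n = 0.75 × 0.6 × 100 × 0.2209 = 9.942 kip/in.
L_req = P_u / φr_n = 50.3 / 9.942 = 5.059 in total.
Round up → use L = 5.5 in.

L = 5.5 in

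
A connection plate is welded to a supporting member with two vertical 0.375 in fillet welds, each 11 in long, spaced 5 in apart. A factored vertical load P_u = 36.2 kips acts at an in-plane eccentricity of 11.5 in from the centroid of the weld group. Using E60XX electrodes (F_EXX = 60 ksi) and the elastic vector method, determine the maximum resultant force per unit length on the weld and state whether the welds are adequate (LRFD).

f_max ≈ 7.82 kip/in; NOT adequate

Total weld length L_w = 22 in. Treat welds as unit-width lines.
Polar moment about centroid: J = 2[d³/12 + d(b/2)²] = 2[11³/12 + 11×2.5²] = 359.3 in³.
Direct shear f_v = P/L_w = 36.2 / 22 = 1.645 kip/in (vertical).
Torsion M = P·e = 36.2 × 11.5 = 416.3 kip·in.
Critical point at (x, y) = (2.5, 5.5) from centroid. f_tx = M·y/J = 6.372 kip/in; f_ty = M·x/J = 2.896 kip/in.
Resultant f_max = √[f_tx² + (f_v + f_ty)²] = √[6.372² + (1.645 + 2.896)²] = 7.825 kip/in.
Capacity per unit length: φr_n = 0.75 × 0.6 × 60 × (0.707 × 0.375) = 7.158 kip/in.
7.825 > 7.158 → NOT adequate.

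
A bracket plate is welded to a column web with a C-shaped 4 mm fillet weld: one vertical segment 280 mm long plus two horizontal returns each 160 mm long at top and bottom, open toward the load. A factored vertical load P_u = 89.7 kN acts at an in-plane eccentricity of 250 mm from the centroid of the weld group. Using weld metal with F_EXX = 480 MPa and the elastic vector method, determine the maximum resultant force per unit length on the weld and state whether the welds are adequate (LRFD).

Total weld length L_w = 600 mm. Treat welds as unit-width lines.
Centroid: x̄ = 2×160×80 / 600 = 42.67 mm from the vertical weld.
Polar moment about centroid: J = I_x + I_y = [280³/12 + 2×160×140²] + [280×42.67² + 2(160³/12 + 160×37.33²)] = 9740000 mm³.
Direct shear f_v = P/L_w = 89.7×10³ / 600 = 149.5 N/mm (vertical).
Torsion M = P·e = 89.7×10³ × 250 = 22425000 N·mm.
Critical point at (x, y) = (117.3, 140) from centroid. f_tx = M·y/J = 322.3 N/mm; f_ty = M·x/J = 270.2 N/mm.
Resultant f_max = √[f_tx² + (f_v + f_ty)²] = √[322.3² + (149.5 + 270.2)²] = 529.2 N/mm.
Capacity per unit length: φr_n = 0.75 × 0.6 × 480 × (0.707 × 4) = 610.8 N/mm.
529.2 ≤ 610.8 → adequate.

f_max ≈ 529 N/mm; adequate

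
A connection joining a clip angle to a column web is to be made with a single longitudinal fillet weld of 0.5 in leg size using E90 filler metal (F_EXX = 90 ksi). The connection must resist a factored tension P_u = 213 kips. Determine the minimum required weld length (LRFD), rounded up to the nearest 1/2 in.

Throat t_e = 0.707 × 0.5 = 0.3535 in.
φr_n = 0.75 × 0.6 × 90 × 0.3535 = 14.32 kips/in.
L_req = P_u / φr_n = 213 / 14.32 = 14.88 in total.
Round up → use L = 15 in.

L = 15 in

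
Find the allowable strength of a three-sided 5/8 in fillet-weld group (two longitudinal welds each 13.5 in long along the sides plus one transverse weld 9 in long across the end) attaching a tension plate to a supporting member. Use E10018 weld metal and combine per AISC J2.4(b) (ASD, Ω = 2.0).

E100XX → F_EXX = 100 ksi.
t_e = 0.707 × 0.625 = 0.4419 in.
R_nwl = 0.6 × 100 × 0.4419 × 27 = 715.8 kips (longitudinal, 2 welds).
R_nwt = 0.6 × 100 × 0.4419 × 9 = 238.6 kips (transverse, base value).
(i) R_nwl + R_nwt = 954.4 kips; (ii) 0.85 R_nwl + 1.5 R_nwt = 966.4 kips.
R_n = max = 966.4 kips [governs: (ii)]; R_n/Ω = 483.2 kips.

R_n/Ω ≈ 483 kips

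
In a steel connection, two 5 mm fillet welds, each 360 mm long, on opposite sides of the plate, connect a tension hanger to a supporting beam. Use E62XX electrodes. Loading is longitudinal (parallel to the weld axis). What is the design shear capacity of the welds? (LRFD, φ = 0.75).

E62XX → F_EXX = 620 MPa.
Effective throat t_e = 0.707 × 5 = 3.535 mm.
Total length L = 720 mm; A_we = 3.535 × 720 = 2545 mm².
F_nw = 0.6 F_EXX = 0.6 × 620 = 372 MPa.
φR_n = 0.75 × 372 × 2545 × 10⁻³ = 710.1 kN.

φR_n ≈ 710 kN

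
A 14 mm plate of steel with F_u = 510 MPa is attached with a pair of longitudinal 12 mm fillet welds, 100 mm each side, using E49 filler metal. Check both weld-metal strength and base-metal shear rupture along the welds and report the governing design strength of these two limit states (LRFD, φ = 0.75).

E49XX → F_EXX = 490 MPa.
t_e = 0.707 × 12 = 8.484 mm; L = 200 mm.
Weld metal: φR_n = 0.75 × 0.6 × 490 × 8.484 × 200 × 10⁻³ = 374.1 kN.
Base metal (shear rupture): φR_n = 0.75 × 0.6 × 510 × 14 × 200 × 10⁻³ = 642.6 kN.
Governing: weld metal.

φR_n ≈ 374 kN (weld metal governs)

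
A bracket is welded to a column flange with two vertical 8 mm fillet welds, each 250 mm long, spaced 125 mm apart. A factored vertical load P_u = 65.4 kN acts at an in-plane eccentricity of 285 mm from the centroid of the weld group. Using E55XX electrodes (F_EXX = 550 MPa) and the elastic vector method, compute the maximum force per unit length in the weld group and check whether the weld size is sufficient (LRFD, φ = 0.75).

f_max ≈ 641 N/mm; adequate

Total weld length L_w = 500 mm. Treat welds as unit-width lines.
Polar moment about centroid: J = 2[d³/12 + d(b/2)²] = 2[250³/12 + 250×62.5²] = 4557000 mm³.
Direct shear f_v = P/L_w = 65.4×10³ / 500 = 130.8 N/mm (vertical).
Torsion M = P·e = 65.4×10³ × 285 = 18639000 N·mm.
Critical point at (x, y) = (62.5, 125) from centroid. f_tx = M·y/J = 511.2 N/mm; f_ty = M·x/J = 255.6 N/mm.
Resultant f_max = √[f_tx² + (f_v + f_ty)²] = √[511.2² + (130.8 + 255.6)²] = 640.8 N/mm.
Capacity per unit length: φr_n = 0.75 × 0.6 × 550 × (0.707 × 8) = 1400 N/mm.
640.8 ≤ 1400 → adequate.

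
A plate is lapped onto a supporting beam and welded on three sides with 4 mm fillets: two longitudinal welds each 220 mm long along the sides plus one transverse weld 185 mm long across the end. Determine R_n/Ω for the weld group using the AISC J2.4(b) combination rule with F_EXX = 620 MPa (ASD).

t_e = 0.707 × 4 = 2.828 mm.
R_nwl = 0.6 × 620 × 2.828 × 440 × 10⁻³ = 462.9 kN (longitudinal, 2 welds).
R_nwt = 0.6 × 620 × 2.828 × 185 × 10⁻³ = 194.6 kN (transverse, base value).
(i) R_nwl + R_nwt = 657.5 kN; (ii) 0.85 R_nwl + 1.5 R_nwt = 685.4 kN.
R_n = max = 685.4 kN [governs: (ii)]; R_n/Ω = 342.7 kN.

R_n/Ω ≈ 343 kN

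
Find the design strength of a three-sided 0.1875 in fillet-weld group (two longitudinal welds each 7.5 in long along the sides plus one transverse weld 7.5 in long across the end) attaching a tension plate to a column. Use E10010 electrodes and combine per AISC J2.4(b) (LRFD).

E100XX → F_EXX = 100 ksi.
t_e = 0.707 × 0.1875 = 0.1326 in.
R_nwl = 0.6 × 100 × 0.1326 × 15 = 119.3 kip (longitudinal, 2 welds).
R_nwt = 0.6 × 100 × 0.1326 × 7.5 = 59.65 kip (transverse, base value).
(i) R_nwl + R_nwt = 179 kip; (ii) 0.85 R_nwl + 1.5 R_nwt = 190.9 kip.
R_n = max = 190.9 kip [governs: (ii)]; φR_n = 143.2 kip.

φR_n ≈ 143 kip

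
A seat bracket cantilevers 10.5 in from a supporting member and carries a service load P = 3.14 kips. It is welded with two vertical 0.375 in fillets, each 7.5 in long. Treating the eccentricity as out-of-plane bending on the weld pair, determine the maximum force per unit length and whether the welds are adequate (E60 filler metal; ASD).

f_max ≈ 1.77 kip/in; adequate

E60XX → F_EXX = 60 ksi.
L_w = 2 × 7.5 = 15 in; section modulus (unit throat) S = 2 × L²/6 = 18.75 in².
Direct shear f_v = P/L_w = 3.14/15 = 0.2093 kip/in.
Moment M = P × e = 3.14 × 10.5 = 32.97 kip·in; bending f_b = M/S = 1.758 kip/in.
f_max = √(f_v² + f_b²) = √(0.2093² + 1.758²) = 1.771 kip/in.
r_n/Ω = (1/2.0) × 0.6 × 60 × (0.707 × 0.375) = 4.772 kip/in → adequate.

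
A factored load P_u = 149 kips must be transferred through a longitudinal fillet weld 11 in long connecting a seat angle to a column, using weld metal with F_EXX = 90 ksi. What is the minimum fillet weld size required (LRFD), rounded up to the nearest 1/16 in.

w = 1/2 in

Total weld length L = 11 in.
Required throat t_e = P_u / (φ × 0.6 F_EXX × L) = 149 / (0.75 × 0.6 × 90 × 11) = 0.3345 in.
Required leg w = t_e / 0.707 = 0.4731 in → use 1/2 in.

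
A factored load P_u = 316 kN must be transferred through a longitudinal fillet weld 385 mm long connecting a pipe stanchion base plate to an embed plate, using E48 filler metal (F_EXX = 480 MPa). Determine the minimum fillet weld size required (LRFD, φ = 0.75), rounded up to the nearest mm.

w = 6 mm

Total weld length L = 385 mm.
Required throat t_e = P_u / (φ × 0.6 F_EXX × L) = 316 / (0.75 × 0.6 × 480 × 385 × 10⁻³) = 3.8 mm.
Required leg w = t_e / 0.707 = 5.375 mm → use 6 mm.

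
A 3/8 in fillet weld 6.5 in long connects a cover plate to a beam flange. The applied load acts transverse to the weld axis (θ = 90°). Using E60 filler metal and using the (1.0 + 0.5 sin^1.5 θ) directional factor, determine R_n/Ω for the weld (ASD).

E60XX → F_EXX = 60 ksi.
t_e = 0.707 × 0.375 = 0.2651 in; A_we = 0.2651 × 6.5 = 1.723 in².
Directional factor: 1.0 + 0.5 sin^1.5(90°) = 1.5.
F_nw = 0.6 × 60 × 1.5 = 54 ksi.
R_n/Ω = (54 × 1.723) / 2.0 = 46.53 kips.

R_n/Ω ≈ 46.5 kips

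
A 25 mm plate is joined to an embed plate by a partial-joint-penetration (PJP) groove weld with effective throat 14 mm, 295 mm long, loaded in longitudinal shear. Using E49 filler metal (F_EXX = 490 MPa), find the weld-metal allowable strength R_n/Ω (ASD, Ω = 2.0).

R_n/Ω ≈ 607 kN

Effective throat (given) t_e = 14 mm.
A_we = 14 × 295 = 4130 mm².
F_nw = 0.6 F_EXX = 294 MPa.
R_n/Ω = (294 × 4130) / 2.0 × 10⁻³ = 607.1 kN.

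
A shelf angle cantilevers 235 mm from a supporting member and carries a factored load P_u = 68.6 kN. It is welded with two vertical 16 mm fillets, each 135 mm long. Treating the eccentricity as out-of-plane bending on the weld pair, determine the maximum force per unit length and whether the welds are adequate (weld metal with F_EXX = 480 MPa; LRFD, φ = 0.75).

f_max ≈ 2670 N/mm; NOT adequate

L_w = 2 × 135 = 270 mm; section modulus (unit throat) S = 2 × L²/6 = 6075 mm².
Direct shear f_v = P/L_w = 68.6×10³/270 = 254.1 N/mm.
Moment M = P × e = 68.6×10³ × 235 = 16121000 N·mm; bending f_b = M/S = 2654 N/mm.
f_max = √(f_v² + f_b²) = √(254.1² + 2654²) = 2666 N/mm.
φr_n = 0.75 × 0.6 × 480 × (0.707 × 16) = 2443 N/mm → NOT adequate.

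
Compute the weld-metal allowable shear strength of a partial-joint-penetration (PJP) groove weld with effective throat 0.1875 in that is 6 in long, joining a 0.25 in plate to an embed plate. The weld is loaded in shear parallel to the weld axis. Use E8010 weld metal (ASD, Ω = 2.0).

R_n/Ω ≈ 27 kips

E80XX → F_EXX = 80 ksi.
Effective throat (given) t_e = 0.1875 in.
A_we = 0.1875 × 6 = 1.125 in².
F_nw = 0.6 F_EXX = 48 ksi.
R_n/Ω = (48 × 1.125) / 2.0 = 27 kips.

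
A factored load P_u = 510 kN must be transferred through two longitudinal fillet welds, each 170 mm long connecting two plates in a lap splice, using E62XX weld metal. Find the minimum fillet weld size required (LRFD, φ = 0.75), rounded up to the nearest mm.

w = 8 mm

E62XX → F_EXX = 620 MPa.
Total weld length L = 340 mm.
Required throat t_e = P_u / (φ × 0.6 F_EXX × L) = 510 / (0.75 × 0.6 × 620 × 340 × 10⁻³) = 5.376 mm.
Required leg w = t_e / 0.707 = 7.604 mm → use 8 mm.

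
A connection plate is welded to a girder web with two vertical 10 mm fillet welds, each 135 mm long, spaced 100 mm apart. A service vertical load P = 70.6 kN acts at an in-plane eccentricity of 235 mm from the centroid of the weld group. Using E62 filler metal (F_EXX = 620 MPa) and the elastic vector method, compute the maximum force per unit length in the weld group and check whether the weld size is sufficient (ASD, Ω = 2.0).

f_max ≈ 1460 N/mm; NOT adequate

Total weld length L_w = 270 mm. Treat welds as unit-width lines.
Polar moment about centroid: J = 2[d³/12 + d(b/2)²] = 2[135³/12 + 135×50²] = 1085000 mm³.
Direct shear f_v = P/L_w = 70.6×10³ / 270 = 261.5 N/mm (vertical).
Torsion M = P·e = 70.6×10³ × 235 = 16591000 N·mm.
Critical point at (x, y) = (50, 67.5) from centroid. f_tx = M·y/J = 1032 N/mm; f_ty = M·x/J = 764.5 N/mm.
Resultant f_max = √[f_tx² + (f_v + f_ty)²] = √[1032² + (261.5 + 764.5)²] = 1455 N/mm.
Capacity per unit length: r_n/Ω = (1/2.0) × 0.6 × 620 × (0.707 × 10) = 1315 N/mm.
1455 > 1315 → NOT adequate.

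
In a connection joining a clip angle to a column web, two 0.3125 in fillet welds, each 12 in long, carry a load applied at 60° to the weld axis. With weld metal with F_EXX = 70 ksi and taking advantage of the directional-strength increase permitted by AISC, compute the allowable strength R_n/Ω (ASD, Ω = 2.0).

R_n/Ω ≈ 156 kip

t_e = 0.707 × 0.3125 = 0.2209 in; A_we = 0.2209 × 24 = 5.302 in².
Directional factor: 1.0 + 0.5 sin^1.5(60°) = 1.403.
F_nw = 0.6 × 70 × 1.403 = 58.92 ksi.
R_n/Ω = (58.92 × 5.302) / 2.0 = 156.2 kip.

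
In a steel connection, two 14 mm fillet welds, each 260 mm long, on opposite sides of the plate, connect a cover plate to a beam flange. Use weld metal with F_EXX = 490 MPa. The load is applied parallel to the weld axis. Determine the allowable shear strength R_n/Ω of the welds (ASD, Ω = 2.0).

Effective throat t_e = 0.707 × 14 = 9.898 mm.
Total length L = 520 mm; A_we = 9.898 × 520 = 5147 mm².
F_nw = 0.6 F_EXX = 0.6 × 490 = 294 MPa.
R_n = 294 × 5147 × 10⁻³ = 1513 kN; R_n/Ω = 1513/2.0 = 756.6 kN.

R_n/Ω ≈ 757 kN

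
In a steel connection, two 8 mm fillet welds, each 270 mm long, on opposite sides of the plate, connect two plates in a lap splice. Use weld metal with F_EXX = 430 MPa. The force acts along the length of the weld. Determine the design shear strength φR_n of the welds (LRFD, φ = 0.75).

Effective throat t_e = 0.707 × 8 = 5.656 mm.
Total length L = 540 mm; A_we = 5.656 × 540 = 3054 mm².
F_nw = 0.6 F_EXX = 0.6 × 430 = 258 MPa.
φR_n = 0.75 × 258 × 3054 × 10⁻³ = 591 kN.

φR_n ≈ 591 kN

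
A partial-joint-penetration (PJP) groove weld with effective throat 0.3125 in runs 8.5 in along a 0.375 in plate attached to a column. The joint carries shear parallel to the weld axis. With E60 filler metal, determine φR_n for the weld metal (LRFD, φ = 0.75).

φR_n ≈ 71.7 kips

E60XX → F_EXX = 60 ksi.
Effective throat (given) t_e = 0.3125 in.
A_we = 0.3125 × 8.5 = 2.656 in².
F_nw = 0.6 F_EXX = 36 ksi.
φR_n = 0.75 × 36 × 2.656 = 71.72 kips.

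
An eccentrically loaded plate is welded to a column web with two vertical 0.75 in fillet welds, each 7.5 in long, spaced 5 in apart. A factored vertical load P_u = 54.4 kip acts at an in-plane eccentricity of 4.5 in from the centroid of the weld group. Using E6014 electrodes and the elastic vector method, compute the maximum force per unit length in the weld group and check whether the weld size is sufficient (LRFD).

f_max ≈ 9.24 kip/in; adequate

E60XX → F_EXX = 60 ksi.
Total weld length L_w = 15 in. Treat welds as unit-width lines.
Polar moment about centroid: J = 2[d³/12 + d(b/2)²] = 2[7.5³/12 + 7.5×2.5²] = 164.1 in³.
Direct shear f_v = P/L_w = 54.4 / 15 = 3.627 kip/in (vertical).
Torsion M = P·e = 54.4 × 4.5 = 244.8 kip·in.
Critical point at (x, y) = (2.5, 3.75) from centroid. f_tx = M·y/J = 5.595 kip/in; f_ty = M·x/J = 3.73 kip/in.
Resultant f_max = √[f_tx² + (f_v + f_ty)²] = √[5.595² + (3.627 + 3.73)²] = 9.243 kip/in.
Capacity per unit length: φr_n = 0.75 × 0.6 × 60 × (0.707 × 0.75) = 14.32 kip/in.
9.243 ≤ 14.32 → adequate.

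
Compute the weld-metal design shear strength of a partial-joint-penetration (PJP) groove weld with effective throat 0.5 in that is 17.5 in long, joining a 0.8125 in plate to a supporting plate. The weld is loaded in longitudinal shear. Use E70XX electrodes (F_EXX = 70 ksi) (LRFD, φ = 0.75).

Effective throat (given) t_e = 0.5 in.
A_we = 0.5 × 17.5 = 8.75 in².
F_nw = 0.6 F_EXX = 42 ksi.
φR_n = 0.75 × 42 × 8.75 = 275.6 kips.

φR_n ≈ 276 kips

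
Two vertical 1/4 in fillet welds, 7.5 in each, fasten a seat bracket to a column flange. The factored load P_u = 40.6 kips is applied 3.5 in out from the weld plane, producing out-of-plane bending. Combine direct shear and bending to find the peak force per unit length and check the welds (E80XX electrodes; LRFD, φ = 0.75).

f_max ≈ 8.05 kip/in; NOT adequate

E80XX → F_EXX = 80 ksi.
L_w = 2 × 7.5 = 15 in; section modulus (unit throat) S = 2 × L²/6 = 18.75 in².
Direct shear f_v = P/L_w = 40.6/15 = 2.707 kip/in.
Moment M = P × e = 40.6 × 3.5 = 142.1 kip·in; bending f_b = M/S = 7.579 kip/in.
f_max = √(f_v² + f_b²) = √(2.707² + 7.579²) = 8.047 kip/in.
φr_n = 0.75 × 0.6 × 80 × (0.707 × 0.25) = 6.363 kip/in → NOT adequate.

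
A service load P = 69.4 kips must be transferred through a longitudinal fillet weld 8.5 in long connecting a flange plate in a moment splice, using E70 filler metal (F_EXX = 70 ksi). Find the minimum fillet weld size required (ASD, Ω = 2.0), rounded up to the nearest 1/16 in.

w = 9/16 in

Total weld length L = 8.5 in.
Required throat t_e = P × Ω / (0.6 F_EXX × L) = 69.4 × 2.0 / (0.6 × 70 × 8.5) = 0.3888 in.
Required leg w = t_e / 0.707 = 0.5499 in → use 9/16 in.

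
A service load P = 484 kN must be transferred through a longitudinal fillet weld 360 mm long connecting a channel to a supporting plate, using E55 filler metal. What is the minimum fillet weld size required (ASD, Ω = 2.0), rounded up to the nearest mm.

w = 12 mm

E55XX → F_EXX = 550 MPa.
Total weld length L = 360 mm.
Required throat t_e = P × Ω / (0.6 F_EXX × L) = 484 × 2.0 / (0.6 × 550 × 360 × 10⁻³) = 8.148 mm.
Required leg w = t_e / 0.707 = 11.52 mm → use 12 mm.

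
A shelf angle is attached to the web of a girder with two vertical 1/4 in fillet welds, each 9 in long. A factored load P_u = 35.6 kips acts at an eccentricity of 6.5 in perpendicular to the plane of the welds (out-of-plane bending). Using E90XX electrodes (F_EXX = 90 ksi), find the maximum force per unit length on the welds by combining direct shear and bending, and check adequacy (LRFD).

f_max ≈ 8.8 kip/in; NOT adequate

L_w = 2 × 9 = 18 in; section modulus (unit throat) S = 2 × L²/6 = 27 in².
Direct shear f_v = P/L_w = 35.6/18 = 1.978 kip/in.
Moment M = P × e = 35.6 × 6.5 = 231.4 kip·in; bending f_b = M/S = 8.57 kip/in.
f_max = √(f_v² + f_b²) = √(1.978² + 8.57²) = 8.796 kip/in.
φr_n = 0.75 × 0.6 × 90 × (0.707 × 0.25) = 7.158 kip/in → NOT adequate.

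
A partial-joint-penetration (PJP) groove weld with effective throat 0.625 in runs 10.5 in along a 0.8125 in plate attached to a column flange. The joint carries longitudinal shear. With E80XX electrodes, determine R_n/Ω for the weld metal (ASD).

R_n/Ω ≈ 158 kip

E80XX → F_EXX = 80 ksi.
Effective throat (given) t_e = 0.625 in.
A_we = 0.625 × 10.5 = 6.562 in².
F_nw = 0.6 F_EXX = 48 ksi.
R_n/Ω = (48 × 6.562) / 2.0 = 157.5 kip.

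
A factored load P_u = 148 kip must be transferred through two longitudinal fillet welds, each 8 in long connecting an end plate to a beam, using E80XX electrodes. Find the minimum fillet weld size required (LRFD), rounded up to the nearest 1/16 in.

w = 3/8 in

E80XX → F_EXX = 80 ksi.
Total weld length L = 16 in.
Required throat t_e = P_u / (φ × 0.6 F_EXX × L) = 148 / (0.75 × 0.6 × 80 × 16) = 0.2569 in.
Required leg w = t_e / 0.707 = 0.3634 in → use 3/8 in.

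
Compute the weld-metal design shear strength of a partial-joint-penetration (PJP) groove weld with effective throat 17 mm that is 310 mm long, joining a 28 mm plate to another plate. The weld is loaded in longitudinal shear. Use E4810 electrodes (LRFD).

E48XX → F_EXX = 480 MPa.
Effective throat (given) t_e = 17 mm.
A_we = 17 × 310 = 5270 mm².
F_nw = 0.6 F_EXX = 288 MPa.
φR_n = 0.75 × 288 × 5270 × 10⁻³ = 1138 kN.

φR_n ≈ 1140 kN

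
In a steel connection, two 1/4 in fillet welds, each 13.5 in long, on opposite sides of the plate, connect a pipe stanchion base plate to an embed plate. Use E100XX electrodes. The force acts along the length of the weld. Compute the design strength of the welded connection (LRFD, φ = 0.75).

E100XX → F_EXX = 100 ksi.
Effective throat t_e = 0.707 × 0.25 = 0.1767 in.
Total length L = 27 in; A_we = 0.1767 × 27 = 4.772 in².
F_nw = 0.6 F_EXX = 0.6 × 100 = 60 ksi.
φR_n = 0.75 × 60 × 4.772 = 214.8 kips.

φR_n ≈ 215 kips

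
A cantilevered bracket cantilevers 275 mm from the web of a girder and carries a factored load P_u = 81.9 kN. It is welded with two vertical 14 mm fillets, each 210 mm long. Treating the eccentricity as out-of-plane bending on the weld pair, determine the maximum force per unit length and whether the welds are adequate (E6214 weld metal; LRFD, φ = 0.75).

E62XX → F_EXX = 620 MPa.
L_w = 2 × 210 = 420 mm; section modulus (unit throat) S = 2 × L²/6 = 14700 mm².
Direct shear f_v = P/L_w = 81.9×10³/420 = 195 N/mm.
Moment M = P × e = 81.9×10³ × 275 = 22522000 N·mm; bending f_b = M/S = 1532 N/mm.
f_max = √(f_v² + f_b²) = √(195² + 1532²) = 1545 N/mm.
φr_n = 0.75 × 0.6 × 620 × (0.707 × 14) = 2762 N/mm → adequate.

f_max ≈ 1540 N/mm; adequate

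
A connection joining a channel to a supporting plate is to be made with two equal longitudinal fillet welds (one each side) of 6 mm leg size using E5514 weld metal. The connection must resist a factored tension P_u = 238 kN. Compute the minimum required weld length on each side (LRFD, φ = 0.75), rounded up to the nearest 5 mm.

E55XX → F_EXX = 550 MPa.
Throat t_e = 0.707 × 6 = 4.242 mm.
φr_n = 0.75 × 0.6 × 550 × 4.242 × 10⁻³ = 1.05 kN/mm.
L_req = P_u / φr_n = 238 / 1.05 = 226.7 mm total.
Per side: 226.7 / 2 = 113.3 mm.
Round up → use L = 115 mm on each side.

L = 115 mm on each side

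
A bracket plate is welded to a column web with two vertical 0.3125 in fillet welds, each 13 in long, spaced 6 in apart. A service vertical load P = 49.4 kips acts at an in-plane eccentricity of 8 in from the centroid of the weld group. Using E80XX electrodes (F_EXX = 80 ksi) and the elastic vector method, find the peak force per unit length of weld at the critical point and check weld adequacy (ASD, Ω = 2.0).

Total weld length L_w = 26 in. Treat welds as unit-width lines.
Polar moment about centroid: J = 2[d³/12 + d(b/2)²] = 2[13³/12 + 13×3²] = 600.2 in³.
Direct shear f_v = P/L_w = 49.4 / 26 = 1.9 kip/in (vertical).
Torsion M = P·e = 49.4 × 8 = 395.2 kip·in.
Critical point at (x, y) = (3, 6.5) from centroid. f_tx = M·y/J = 4.28 kip/in; f_ty = M·x/J = 1.975 kip/in.
Resultant f_max = √[f_tx² + (f_v + f_ty)²] = √[4.28² + (1.9 + 1.975)²] = 5.774 kip/in.
Capacity per unit length: r_n/Ω = (1/2.0) × 0.6 × 80 × (0.707 × 0.3125) = 5.302 kip/in.
5.774 > 5.302 → NOT adequate.

f_max ≈ 5.77 kip/in; NOT adequate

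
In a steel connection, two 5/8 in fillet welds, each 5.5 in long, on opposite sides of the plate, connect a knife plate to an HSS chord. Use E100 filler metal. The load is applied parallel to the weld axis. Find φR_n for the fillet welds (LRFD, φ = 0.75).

E100XX → F_EXX = 100 ksi.
Effective throat t_e = 0.707 × 0.625 = 0.4419 in.
Total length L = 11 in; A_we = 0.4419 × 11 = 4.861 in².
F_nw = 0.6 F_EXX = 0.6 × 100 = 60 ksi.
φR_n = 0.75 × 60 × 4.861 = 218.7 kips.

φR_n ≈ 219 kips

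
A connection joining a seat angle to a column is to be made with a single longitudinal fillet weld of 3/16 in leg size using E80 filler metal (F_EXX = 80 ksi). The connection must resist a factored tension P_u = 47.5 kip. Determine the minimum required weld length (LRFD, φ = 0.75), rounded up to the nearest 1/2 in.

Throat t_e = 0.707 × 0.1875 = 0.1326 in.
φr_n = 0.75 × 0.6 × 80 × 0.1326 = 4.772 kip/in.
L_req = P_u / φr_n = 47.5 / 4.772 = 9.953 in total.
Round up → use L = 10 in.

L = 10 in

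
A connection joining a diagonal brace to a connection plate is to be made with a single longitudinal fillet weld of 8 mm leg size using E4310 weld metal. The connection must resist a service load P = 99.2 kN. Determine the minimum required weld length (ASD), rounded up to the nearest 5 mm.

L = 140 mm

E43XX → F_EXX = 430 MPa.
Throat t_e = 0.707 × 8 = 5.656 mm.
r_n/Ω = (0.6 × 430 × 5.656) / 2.0 = 729.6 N/mm = 0.7296 kN/mm.
L_req = P / (r_n/Ω) = 99.2 / 0.7296 = 136 mm total.
Round up → use L = 140 mm.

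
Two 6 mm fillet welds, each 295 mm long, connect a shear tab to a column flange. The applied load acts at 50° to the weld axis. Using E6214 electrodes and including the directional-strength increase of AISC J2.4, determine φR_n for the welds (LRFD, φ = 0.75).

φR_n ≈ 932 kN

E62XX → F_EXX = 620 MPa.
t_e = 0.707 × 6 = 4.242 mm; A_we = 4.242 × 590 = 2503 mm².
Directional factor: 1.0 + 0.5 sin^1.5(50°) = 1.335.
F_nw = 0.6 × 620 × 1.335 = 496.7 MPa.
φR_n = 0.75 × 496.7 × 2503 × 10⁻³ = 932.4 kN.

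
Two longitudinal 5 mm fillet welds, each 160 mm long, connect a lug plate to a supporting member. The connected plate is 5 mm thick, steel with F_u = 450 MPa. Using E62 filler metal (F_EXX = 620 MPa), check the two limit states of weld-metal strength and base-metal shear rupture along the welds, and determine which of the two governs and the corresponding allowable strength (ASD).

t_e = 0.707 × 5 = 3.535 mm; L = 320 mm.
Weld metal: R_n/Ω = (1/2.0) × 0.6 × 620 × 3.535 × 320 × 10⁻³ = 210.4 kN.
Base metal (shear rupture): R_n/Ω = (1/2.0) × 0.6 × 450 × 5 × 320 × 10⁻³ = 216 kN.
Governing: weld metal.

R_n/Ω ≈ 210 kN (weld metal governs)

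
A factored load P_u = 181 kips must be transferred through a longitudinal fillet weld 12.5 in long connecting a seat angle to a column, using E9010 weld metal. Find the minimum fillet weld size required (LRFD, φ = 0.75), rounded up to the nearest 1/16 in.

E90XX → F_EXX = 90 ksi.
Total weld length L = 12.5 in.
Required throat t_e = P_u / (φ × 0.6 F_EXX × L) = 181 / (0.75 × 0.6 × 90 × 12.5) = 0.3575 in.
Required leg w = t_e / 0.707 = 0.5057 in → use 9/16 in.

w = 9/16 in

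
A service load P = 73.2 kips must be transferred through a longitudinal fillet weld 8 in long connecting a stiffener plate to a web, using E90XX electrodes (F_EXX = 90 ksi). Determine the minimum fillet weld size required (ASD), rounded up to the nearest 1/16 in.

Total weld length L = 8 in.
Required throat t_e = P × Ω / (0.6 F_EXX × L) = 73.2 × 2.0 / (0.6 × 90 × 8) = 0.3389 in.
Required leg w = t_e / 0.707 = 0.4793 in → use 1/2 in.

w = 1/2 in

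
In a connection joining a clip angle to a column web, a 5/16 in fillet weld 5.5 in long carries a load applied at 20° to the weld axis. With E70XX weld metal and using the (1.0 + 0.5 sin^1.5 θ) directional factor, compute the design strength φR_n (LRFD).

φR_n ≈ 42.1 kips

E70XX → F_EXX = 70 ksi.
t_e = 0.707 × 0.3125 = 0.2209 in; A_we = 0.2209 × 5.5 = 1.215 in².
Directional factor: 1.0 + 0.5 sin^1.5(20°) = 1.1.
F_nw = 0.6 × 70 × 1.1 = 46.2 ksi.
φR_n = 0.75 × 46.2 × 1.215 = 42.11 kips.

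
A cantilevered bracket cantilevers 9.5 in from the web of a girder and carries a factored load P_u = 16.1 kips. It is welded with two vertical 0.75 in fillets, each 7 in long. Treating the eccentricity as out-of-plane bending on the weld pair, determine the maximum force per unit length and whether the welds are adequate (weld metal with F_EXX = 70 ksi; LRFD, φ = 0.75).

L_w = 2 × 7 = 14 in; section modulus (unit throat) S = 2 × L²/6 = 16.33 in².
Direct shear f_v = P/L_w = 16.1/14 = 1.15 kip/in.
Moment M = P × e = 16.1 × 9.5 = 152.95 kip·in; bending f_b = M/S = 9.364 kip/in.
f_max = √(f_v² + f_b²) = √(1.15² + 9.364²) = 9.435 kip/in.
φr_n = 0.75 × 0.6 × 70 × (0.707 × 0.75) = 16.7 kip/in → adequate.

f_max ≈ 9.43 kip/in; adequate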